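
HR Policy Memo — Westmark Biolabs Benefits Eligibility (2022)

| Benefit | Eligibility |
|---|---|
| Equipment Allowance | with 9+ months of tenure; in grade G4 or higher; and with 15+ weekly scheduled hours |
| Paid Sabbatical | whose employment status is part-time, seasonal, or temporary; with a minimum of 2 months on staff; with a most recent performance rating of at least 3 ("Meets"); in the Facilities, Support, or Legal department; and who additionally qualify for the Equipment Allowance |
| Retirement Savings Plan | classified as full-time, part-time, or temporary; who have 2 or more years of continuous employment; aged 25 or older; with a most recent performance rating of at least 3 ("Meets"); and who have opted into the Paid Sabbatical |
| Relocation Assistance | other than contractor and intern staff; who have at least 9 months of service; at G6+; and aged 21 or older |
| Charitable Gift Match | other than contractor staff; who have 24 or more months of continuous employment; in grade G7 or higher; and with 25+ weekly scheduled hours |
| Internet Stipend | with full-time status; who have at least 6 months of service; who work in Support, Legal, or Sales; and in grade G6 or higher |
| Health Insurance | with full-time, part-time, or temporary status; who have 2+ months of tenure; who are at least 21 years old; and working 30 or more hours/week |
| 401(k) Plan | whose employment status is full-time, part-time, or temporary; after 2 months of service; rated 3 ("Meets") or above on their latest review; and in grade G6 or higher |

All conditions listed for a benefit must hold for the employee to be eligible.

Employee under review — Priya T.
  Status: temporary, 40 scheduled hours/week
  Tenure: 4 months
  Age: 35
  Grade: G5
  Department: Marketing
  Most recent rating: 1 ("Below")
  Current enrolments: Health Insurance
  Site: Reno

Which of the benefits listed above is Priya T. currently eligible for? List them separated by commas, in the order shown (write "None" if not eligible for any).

Health Insurance

Equipment Allowance — service 4 months < 9 months ✗ → not eligible.
Paid Sabbatical — status temporary ✓; service 4 months ≥ 2 months ✓; rating 1 < 3 ✗ → not eligible.
Retirement Savings Plan — status temporary ✓; service 4 months < 2 years (≈730 days) ✗ → not eligible.
Relocation Assistance — status temporary ✓ (not excluded); service 4 months < 9 months ✗ → not eligible.
Charitable Gift Match — status temporary ✓ (not excluded); service 4 months < 24 months ✗ → not eligible.
Internet Stipend — status temporary ✗ (requires full-time) → not eligible.
Health Insurance — status temporary ✓; service 4 months ≥ 2 months ✓; age 35 ≥ 21 ✓; 40 hrs/wk ≥ 30 ✓ → eligible.
401(k) Plan — status temporary ✓; service 4 months ≥ 2 months ✓; rating 1 < 3 ✗ → not eligible.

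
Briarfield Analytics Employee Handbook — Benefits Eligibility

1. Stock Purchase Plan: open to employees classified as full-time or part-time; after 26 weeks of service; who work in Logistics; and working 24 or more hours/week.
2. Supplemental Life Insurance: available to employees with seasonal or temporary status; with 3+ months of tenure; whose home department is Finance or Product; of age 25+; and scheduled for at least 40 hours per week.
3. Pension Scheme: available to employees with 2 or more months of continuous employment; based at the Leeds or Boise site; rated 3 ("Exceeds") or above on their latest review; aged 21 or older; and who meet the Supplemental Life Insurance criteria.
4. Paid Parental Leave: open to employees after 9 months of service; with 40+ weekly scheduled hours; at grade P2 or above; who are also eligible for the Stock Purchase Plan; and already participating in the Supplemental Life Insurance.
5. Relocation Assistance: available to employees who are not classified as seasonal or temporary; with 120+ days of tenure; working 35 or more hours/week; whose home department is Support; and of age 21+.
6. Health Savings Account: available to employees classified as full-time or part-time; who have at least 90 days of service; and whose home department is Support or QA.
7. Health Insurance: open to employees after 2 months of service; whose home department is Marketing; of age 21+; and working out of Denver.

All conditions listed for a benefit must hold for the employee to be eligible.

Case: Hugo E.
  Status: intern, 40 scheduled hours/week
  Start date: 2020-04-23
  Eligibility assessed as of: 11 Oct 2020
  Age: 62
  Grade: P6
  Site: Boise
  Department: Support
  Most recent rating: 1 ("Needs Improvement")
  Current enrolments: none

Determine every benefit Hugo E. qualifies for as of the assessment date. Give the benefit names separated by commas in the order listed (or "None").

Service from 2020-04-23 to 11 Oct 2020: 171 days.
Stock Purchase Plan — status intern ✗ (requires full-time or part-time) → not eligible.
Supplemental Life Insurance — status intern ✗ (requires seasonal or temporary) → not eligible.
Pension Scheme — service 171 days ≥ 2 months (≈60 days) ✓; site Boise ✓; rating 1 < 3 ✗ → not eligible.
Paid Parental Leave — service 171 days < 9 months (≈270 days) ✗ → not eligible.
Relocation Assistance — status intern ✓ (not excluded); service 171 days ≥ 120 days ✓; 40 hrs/wk ≥ 35 ✓; dept Support ✓; age 62 ≥ 21 ✓ → eligible.
Health Savings Account — status intern ✗ (requires full-time or part-time) → not eligible.
Health Insurance — service 171 days ≥ 2 months (≈60 days) ✓; dept Support ✗ → not eligible.

Relocation Assistance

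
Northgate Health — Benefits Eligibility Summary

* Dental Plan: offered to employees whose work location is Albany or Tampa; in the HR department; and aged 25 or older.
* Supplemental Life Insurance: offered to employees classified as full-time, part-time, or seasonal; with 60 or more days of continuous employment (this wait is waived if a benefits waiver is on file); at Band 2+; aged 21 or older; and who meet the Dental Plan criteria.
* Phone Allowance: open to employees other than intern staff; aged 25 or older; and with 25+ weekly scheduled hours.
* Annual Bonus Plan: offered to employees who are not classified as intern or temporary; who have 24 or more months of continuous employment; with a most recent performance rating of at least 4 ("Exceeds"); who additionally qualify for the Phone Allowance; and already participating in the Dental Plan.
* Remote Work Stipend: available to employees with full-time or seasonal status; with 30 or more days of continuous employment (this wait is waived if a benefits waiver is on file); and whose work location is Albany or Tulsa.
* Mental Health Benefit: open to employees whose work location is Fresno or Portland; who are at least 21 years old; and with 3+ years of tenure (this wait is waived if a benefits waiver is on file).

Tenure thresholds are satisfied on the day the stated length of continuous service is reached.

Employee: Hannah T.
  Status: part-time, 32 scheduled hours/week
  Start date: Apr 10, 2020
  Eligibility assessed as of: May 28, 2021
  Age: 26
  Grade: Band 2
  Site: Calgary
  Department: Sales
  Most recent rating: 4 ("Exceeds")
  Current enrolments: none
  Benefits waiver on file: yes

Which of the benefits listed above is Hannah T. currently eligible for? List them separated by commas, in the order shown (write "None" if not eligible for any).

Service from Apr 10, 2020 to May 28, 2021: 413 days.
Dental Plan — site Calgary ✗ (not Albany or Tampa) → not eligible.
Supplemental Life Insurance — status part-time ✓; benefits waiver on file ✓; grade Band 2 ≥ Band 2 ✓; age 26 ≥ 21 ✓; not eligible for Dental Plan ✗ → not eligible.
Phone Allowance — status part-time ✓ (not excluded); age 26 ≥ 25 ✓; 32 hrs/wk ≥ 25 ✓ → eligible.
Annual Bonus Plan — status part-time ✓ (not excluded); service 413 days < 24 months (≈720 days) ✗ → not eligible.
Remote Work Stipend — status part-time ✗ (requires full-time or seasonal) → not eligible.
Mental Health Benefit — site Calgary ✗ (not Fresno or Portland) → not eligible.

Phone Allowance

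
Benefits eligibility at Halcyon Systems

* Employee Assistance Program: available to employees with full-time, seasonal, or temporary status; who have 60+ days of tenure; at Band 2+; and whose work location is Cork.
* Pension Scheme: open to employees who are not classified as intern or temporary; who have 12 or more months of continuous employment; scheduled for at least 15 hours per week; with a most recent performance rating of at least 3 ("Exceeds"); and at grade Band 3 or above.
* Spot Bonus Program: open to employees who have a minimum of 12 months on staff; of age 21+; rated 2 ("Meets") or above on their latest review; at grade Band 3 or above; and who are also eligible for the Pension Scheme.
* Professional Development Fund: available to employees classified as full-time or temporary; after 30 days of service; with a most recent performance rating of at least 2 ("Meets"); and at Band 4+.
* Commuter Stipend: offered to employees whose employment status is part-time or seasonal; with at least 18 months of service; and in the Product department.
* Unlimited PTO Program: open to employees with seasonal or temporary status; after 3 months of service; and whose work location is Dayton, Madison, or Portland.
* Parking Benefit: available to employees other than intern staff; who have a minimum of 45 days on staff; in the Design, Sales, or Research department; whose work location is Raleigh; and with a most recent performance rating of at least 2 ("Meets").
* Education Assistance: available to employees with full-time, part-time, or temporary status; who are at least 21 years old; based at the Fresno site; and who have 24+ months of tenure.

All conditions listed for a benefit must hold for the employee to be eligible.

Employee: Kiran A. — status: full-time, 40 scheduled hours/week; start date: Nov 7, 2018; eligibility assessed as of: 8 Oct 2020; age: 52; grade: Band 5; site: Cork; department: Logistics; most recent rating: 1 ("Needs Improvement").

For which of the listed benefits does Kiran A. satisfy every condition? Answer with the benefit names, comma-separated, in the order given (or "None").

Service from Nov 7, 2018 to 8 Oct 2020: 701 days.
Employee Assistance Program — status full-time ✓; service 701 days ≥ 60 days ✓; grade Band 5 ≥ Band 2 ✓; site Cork ✓ → eligible.
Pension Scheme — status full-time ✓ (not excluded); service 701 days ≥ 12 months (≈360 days) ✓; 40 hrs/wk ≥ 15 ✓; rating 1 < 3 ✗ → not eligible.
Spot Bonus Program — service 701 days ≥ 12 months (≈360 days) ✓; age 52 ≥ 21 ✓; rating 1 < 2 ✗ → not eligible.
Professional Development Fund — status full-time ✓; service 701 days ≥ 30 days ✓; rating 1 < 2 ✗ → not eligible.
Commuter Stipend — status full-time ✗ (requires part-time or seasonal) → not eligible.
Unlimited PTO Program — status full-time ✗ (requires seasonal or temporary) → not eligible.
Parking Benefit — status full-time ✓ (not excluded); service 701 days ≥ 45 days ✓; dept Logistics ✗ → not eligible.
Education Assistance — status full-time ✓; age 52 ≥ 21 ✓; site Cork ✗ (not Fresno) → not eligible.

Employee Assistance Program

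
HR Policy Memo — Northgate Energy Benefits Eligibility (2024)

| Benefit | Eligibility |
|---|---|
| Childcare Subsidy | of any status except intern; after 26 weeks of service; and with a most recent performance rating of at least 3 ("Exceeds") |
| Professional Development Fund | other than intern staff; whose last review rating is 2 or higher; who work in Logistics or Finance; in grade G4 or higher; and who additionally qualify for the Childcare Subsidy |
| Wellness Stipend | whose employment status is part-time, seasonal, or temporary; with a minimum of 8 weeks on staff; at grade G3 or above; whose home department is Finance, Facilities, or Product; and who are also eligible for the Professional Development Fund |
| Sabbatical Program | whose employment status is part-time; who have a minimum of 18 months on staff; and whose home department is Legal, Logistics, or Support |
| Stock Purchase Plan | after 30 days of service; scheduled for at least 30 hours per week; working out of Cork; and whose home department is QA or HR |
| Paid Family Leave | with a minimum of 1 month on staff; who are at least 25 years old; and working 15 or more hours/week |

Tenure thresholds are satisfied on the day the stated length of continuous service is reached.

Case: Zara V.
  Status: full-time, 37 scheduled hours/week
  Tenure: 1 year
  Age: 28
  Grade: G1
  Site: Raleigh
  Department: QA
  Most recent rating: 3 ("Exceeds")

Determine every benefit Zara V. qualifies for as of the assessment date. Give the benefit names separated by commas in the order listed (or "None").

Childcare Subsidy — status full-time ✓ (not excluded); service 1 year ≥ 26 weeks (≈182 days) ✓; rating 3 ≥ 3 ✓ → eligible.
Professional Development Fund — status full-time ✓ (not excluded); rating 3 ≥ 2 ✓; dept QA ✗ → not eligible.
Wellness Stipend — status full-time ✗ (requires part-time, seasonal, or temporary) → not eligible.
Sabbatical Program — status full-time ✗ (requires part-time) → not eligible.
Stock Purchase Plan — service 1 year ≥ 30 days ✓; 37 hrs/wk ≥ 30 ✓; site Raleigh ✗ (not Cork) → not eligible.
Paid Family Leave — service 1 year ≥ 1 month (≈30 days) ✓; age 28 ≥ 25 ✓; 37 hrs/wk ≥ 15 ✓ → eligible.

Childcare Subsidy, Paid Family Leave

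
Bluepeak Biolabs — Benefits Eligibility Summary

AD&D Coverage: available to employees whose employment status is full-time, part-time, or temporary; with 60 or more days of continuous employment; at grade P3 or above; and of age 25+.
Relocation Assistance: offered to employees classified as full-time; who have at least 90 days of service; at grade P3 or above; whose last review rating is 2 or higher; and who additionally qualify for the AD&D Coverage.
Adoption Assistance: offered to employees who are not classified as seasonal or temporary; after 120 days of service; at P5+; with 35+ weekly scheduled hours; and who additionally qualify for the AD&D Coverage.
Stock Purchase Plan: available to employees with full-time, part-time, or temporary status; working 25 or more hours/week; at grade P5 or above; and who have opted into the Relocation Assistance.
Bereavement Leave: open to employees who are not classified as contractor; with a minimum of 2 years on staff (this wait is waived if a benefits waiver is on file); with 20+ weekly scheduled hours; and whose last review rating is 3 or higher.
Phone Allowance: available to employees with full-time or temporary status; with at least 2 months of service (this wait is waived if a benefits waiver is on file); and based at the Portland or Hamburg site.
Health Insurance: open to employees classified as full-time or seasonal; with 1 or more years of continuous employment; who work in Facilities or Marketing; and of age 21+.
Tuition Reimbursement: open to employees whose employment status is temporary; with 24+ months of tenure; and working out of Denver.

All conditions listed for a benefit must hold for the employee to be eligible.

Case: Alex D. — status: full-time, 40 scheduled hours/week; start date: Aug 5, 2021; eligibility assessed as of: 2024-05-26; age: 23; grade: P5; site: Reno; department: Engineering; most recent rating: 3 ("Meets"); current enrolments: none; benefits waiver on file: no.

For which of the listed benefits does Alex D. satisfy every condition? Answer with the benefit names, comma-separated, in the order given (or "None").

Bereavement Leave

Service from Aug 5, 2021 to 2024-05-26: 1025 days.
AD&D Coverage — status full-time ✓; service 1025 days ≥ 60 days ✓; grade P5 ≥ P3 ✓; age 23 < 25 ✗ → not eligible.
Relocation Assistance — status full-time ✓; service 1025 days ≥ 90 days ✓; grade P5 ≥ P3 ✓; rating 3 ≥ 2 ✓; not eligible for AD&D Coverage ✗ → not eligible.
Adoption Assistance — status full-time ✓ (not excluded); service 1025 days ≥ 120 days ✓; grade P5 ≥ P5 ✓; 40 hrs/wk ≥ 35 ✓; not eligible for AD&D Coverage ✗ → not eligible.
Stock Purchase Plan — status full-time ✓; 40 hrs/wk ≥ 25 ✓; grade P5 ≥ P5 ✓; not enrolled in Relocation Assistance ✗ → not eligible.
Bereavement Leave — status full-time ✓ (not excluded); no waiver, service 1025 days ≥ 2 years (≈730 days) ✓; 40 hrs/wk ≥ 20 ✓; rating 3 ≥ 3 ✓ → eligible.
Phone Allowance — status full-time ✓; no waiver, service 1025 days ≥ 2 months (≈60 days) ✓; site Reno ✗ (not Portland or Hamburg) → not eligible.
Health Insurance — status full-time ✓; service 1025 days ≥ 1 year (≈365 days) ✓; dept Engineering ✗ → not eligible.
Tuition Reimbursement — status full-time ✗ (requires temporary) → not eligible.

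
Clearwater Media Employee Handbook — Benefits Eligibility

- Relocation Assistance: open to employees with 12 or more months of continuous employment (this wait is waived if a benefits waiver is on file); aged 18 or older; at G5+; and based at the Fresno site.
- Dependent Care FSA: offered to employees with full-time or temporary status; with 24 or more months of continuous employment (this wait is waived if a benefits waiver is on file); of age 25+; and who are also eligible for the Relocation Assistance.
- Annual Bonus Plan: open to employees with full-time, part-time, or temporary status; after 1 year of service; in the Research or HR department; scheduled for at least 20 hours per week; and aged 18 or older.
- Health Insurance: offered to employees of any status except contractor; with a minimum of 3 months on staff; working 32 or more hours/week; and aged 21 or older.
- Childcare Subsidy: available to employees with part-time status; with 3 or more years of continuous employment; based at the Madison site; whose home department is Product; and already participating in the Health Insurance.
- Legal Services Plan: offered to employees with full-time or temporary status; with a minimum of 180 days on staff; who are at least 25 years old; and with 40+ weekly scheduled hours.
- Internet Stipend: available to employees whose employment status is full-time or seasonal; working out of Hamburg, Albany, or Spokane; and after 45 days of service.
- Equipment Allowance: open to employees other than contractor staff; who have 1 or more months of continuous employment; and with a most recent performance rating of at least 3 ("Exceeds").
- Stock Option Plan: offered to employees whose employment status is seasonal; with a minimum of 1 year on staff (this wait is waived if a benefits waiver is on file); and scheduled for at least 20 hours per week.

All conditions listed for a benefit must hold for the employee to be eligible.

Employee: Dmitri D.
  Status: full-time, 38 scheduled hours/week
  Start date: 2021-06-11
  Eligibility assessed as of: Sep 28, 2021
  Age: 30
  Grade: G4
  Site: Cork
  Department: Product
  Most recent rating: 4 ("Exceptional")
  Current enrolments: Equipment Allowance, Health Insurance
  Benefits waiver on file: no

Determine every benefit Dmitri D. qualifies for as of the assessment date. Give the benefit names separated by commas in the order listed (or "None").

Health Insurance, Equipment Allowance

Service from 2021-06-11 to Sep 28, 2021: 109 days.
Relocation Assistance — no waiver, service 109 days < 12 months (≈360 days) ✗ → not eligible.
Dependent Care FSA — status full-time ✓; no waiver, service 109 days < 24 months (≈720 days) ✗ → not eligible.
Annual Bonus Plan — status full-time ✓; service 109 days < 1 year (≈365 days) ✗ → not eligible.
Health Insurance — status full-time ✓ (not excluded); service 109 days ≥ 3 months (≈90 days) ✓; 38 hrs/wk ≥ 32 ✓; age 30 ≥ 21 ✓ → eligible.
Childcare Subsidy — status full-time ✗ (requires part-time) → not eligible.
Legal Services Plan — status full-time ✓; service 109 days < 180 days ✗ → not eligible.
Internet Stipend — status full-time ✓; site Cork ✗ (not Hamburg, Albany, or Spokane) → not eligible.
Equipment Allowance — status full-time ✓ (not excluded); service 109 days ≥ 1 month (≈30 days) ✓; rating 4 ≥ 3 ✓ → eligible.
Stock Option Plan — status full-time ✗ (requires seasonal) → not eligible.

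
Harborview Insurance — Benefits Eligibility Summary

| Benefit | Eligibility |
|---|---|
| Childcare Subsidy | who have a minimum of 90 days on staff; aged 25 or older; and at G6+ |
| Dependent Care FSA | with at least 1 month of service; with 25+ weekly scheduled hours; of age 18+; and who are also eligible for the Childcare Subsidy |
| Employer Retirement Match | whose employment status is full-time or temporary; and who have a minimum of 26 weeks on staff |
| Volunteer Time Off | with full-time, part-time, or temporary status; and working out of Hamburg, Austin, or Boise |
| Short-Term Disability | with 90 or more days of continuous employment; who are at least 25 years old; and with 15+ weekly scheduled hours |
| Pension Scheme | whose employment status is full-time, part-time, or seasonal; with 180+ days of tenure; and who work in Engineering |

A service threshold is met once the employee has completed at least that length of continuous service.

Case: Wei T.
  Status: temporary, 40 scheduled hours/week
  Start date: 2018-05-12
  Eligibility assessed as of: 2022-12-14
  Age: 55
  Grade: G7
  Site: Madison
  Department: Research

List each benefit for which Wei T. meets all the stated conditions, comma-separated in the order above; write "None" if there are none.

Childcare Subsidy, Dependent Care FSA, Employer Retirement Match, Short-Term Disability

Service from 2018-05-12 to 2022-12-14: 1677 days.
Childcare Subsidy — service 1677 days ≥ 90 days ✓; age 55 ≥ 25 ✓; grade G7 ≥ G6 ✓ → eligible.
Dependent Care FSA — service 1677 days ≥ 1 month (≈30 days) ✓; 40 hrs/wk ≥ 25 ✓; age 55 ≥ 18 ✓; eligible for Childcare Subsidy ✓ → eligible.
Employer Retirement Match — status temporary ✓; service 1677 days ≥ 26 weeks (≈182 days) ✓ → eligible.
Volunteer Time Off — status temporary ✓; site Madison ✗ (not Hamburg, Austin, or Boise) → not eligible.
Short-Term Disability — service 1677 days ≥ 90 days ✓; age 55 ≥ 25 ✓; 40 hrs/wk ≥ 15 ✓ → eligible.
Pension Scheme — status temporary ✗ (requires full-time, part-time, or seasonal) → not eligible.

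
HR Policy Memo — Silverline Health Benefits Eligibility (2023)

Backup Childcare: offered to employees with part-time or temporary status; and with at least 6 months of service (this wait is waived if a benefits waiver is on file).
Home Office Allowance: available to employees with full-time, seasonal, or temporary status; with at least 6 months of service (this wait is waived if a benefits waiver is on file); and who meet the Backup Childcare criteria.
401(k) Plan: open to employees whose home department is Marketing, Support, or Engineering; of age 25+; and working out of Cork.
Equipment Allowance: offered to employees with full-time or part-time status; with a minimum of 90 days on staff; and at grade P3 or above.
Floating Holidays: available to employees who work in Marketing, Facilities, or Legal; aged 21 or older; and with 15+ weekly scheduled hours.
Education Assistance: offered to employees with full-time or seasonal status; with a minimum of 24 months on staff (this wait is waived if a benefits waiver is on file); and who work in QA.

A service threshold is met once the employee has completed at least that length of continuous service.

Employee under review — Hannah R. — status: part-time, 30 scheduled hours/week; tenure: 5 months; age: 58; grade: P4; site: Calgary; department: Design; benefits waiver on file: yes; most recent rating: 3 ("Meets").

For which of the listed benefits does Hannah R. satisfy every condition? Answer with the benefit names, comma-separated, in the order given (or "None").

Backup Childcare — status part-time ✓; benefits waiver on file ✓ → eligible.
Home Office Allowance — status part-time ✗ (requires full-time, seasonal, or temporary) → not eligible.
401(k) Plan — dept Design ✗ → not eligible.
Equipment Allowance — status part-time ✓; service 5 months ≥ 90 days ✓; grade P4 ≥ P3 ✓ → eligible.
Floating Holidays — dept Design ✗ → not eligible.
Education Assistance — status part-time ✗ (requires full-time or seasonal) → not eligible.

Backup Childcare, Equipment Allowance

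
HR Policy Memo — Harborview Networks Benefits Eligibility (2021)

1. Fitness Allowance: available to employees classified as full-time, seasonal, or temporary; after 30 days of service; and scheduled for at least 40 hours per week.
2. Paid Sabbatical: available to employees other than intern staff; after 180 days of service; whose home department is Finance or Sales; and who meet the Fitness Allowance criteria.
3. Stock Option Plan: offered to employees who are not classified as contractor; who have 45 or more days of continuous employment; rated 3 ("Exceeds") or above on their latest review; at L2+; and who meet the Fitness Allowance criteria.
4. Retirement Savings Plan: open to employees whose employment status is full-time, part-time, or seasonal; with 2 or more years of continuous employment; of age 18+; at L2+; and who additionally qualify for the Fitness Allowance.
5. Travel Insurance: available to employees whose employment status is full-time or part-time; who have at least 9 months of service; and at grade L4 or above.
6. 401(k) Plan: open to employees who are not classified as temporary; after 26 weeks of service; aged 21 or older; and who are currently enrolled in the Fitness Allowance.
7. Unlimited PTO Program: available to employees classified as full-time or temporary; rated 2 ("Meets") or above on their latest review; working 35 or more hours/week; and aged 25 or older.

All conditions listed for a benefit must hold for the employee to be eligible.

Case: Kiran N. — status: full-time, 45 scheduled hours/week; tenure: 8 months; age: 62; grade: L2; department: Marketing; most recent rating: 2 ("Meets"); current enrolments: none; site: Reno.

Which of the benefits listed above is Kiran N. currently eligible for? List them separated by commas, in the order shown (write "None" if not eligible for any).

Fitness Allowance, Unlimited PTO Program

Fitness Allowance — status full-time ✓; service 8 months ≥ 30 days ✓; 45 hrs/wk ≥ 40 ✓ → eligible.
Paid Sabbatical — status full-time ✓ (not excluded); service 8 months ≥ 180 days ✓; dept Marketing ✗ → not eligible.
Stock Option Plan — status full-time ✓ (not excluded); service 8 months ≥ 45 days ✓; rating 2 < 3 ✗ → not eligible.
Retirement Savings Plan — status full-time ✓; service 8 months < 2 years (≈730 days) ✗ → not eligible.
Travel Insurance — status full-time ✓; service 8 months < 9 months ✗ → not eligible.
401(k) Plan — status full-time ✓ (not excluded); service 8 months ≥ 26 weeks (≈182 days) ✓; age 62 ≥ 21 ✓; not enrolled in Fitness Allowance ✗ → not eligible.
Unlimited PTO Program — status full-time ✓; rating 2 ≥ 2 ✓; 45 hrs/wk ≥ 35 ✓; age 62 ≥ 25 ✓ → eligible.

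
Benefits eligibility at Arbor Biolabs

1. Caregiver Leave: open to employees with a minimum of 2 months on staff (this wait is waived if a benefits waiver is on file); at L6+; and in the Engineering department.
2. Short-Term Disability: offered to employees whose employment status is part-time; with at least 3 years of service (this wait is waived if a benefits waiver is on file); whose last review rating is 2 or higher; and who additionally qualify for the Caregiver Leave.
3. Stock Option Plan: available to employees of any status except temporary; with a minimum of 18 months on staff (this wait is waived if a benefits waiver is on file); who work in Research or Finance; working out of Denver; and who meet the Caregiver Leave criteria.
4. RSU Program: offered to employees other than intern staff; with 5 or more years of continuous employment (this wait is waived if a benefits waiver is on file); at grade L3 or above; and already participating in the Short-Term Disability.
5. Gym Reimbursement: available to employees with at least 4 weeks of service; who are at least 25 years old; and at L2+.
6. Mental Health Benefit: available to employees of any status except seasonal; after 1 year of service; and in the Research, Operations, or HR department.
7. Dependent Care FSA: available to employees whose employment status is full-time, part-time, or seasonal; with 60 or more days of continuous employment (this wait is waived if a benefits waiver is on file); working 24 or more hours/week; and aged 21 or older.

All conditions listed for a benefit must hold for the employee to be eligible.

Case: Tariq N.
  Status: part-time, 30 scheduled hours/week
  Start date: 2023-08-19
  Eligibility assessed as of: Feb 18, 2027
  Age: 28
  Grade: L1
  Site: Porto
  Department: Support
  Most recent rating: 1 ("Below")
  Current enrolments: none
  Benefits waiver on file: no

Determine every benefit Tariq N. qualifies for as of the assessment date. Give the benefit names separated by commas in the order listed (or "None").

Service from 2023-08-19 to Feb 18, 2027: 1279 days.
Caregiver Leave — no waiver, service 1279 days ≥ 2 months (≈60 days) ✓; grade L1 < L6 ✗ → not eligible.
Short-Term Disability — status part-time ✓; no waiver, service 1279 days ≥ 3 years (≈1095 days) ✓; rating 1 < 2 ✗ → not eligible.
Stock Option Plan — status part-time ✓ (not excluded); no waiver, service 1279 days ≥ 18 months (≈540 days) ✓; dept Support ✗ → not eligible.
RSU Program — status part-time ✓ (not excluded); no waiver, service 1279 days < 5 years (≈1825 days) ✗ → not eligible.
Gym Reimbursement — service 1279 days ≥ 4 weeks (≈28 days) ✓; age 28 ≥ 25 ✓; grade L1 < L2 ✗ → not eligible.
Mental Health Benefit — status part-time ✓ (not excluded); service 1279 days ≥ 1 year (≈365 days) ✓; dept Support ✗ → not eligible.
Dependent Care FSA — status part-time ✓; no waiver, service 1279 days ≥ 60 days ✓; 30 hrs/wk ≥ 24 ✓; age 28 ≥ 21 ✓ → eligible.

Dependent Care FSA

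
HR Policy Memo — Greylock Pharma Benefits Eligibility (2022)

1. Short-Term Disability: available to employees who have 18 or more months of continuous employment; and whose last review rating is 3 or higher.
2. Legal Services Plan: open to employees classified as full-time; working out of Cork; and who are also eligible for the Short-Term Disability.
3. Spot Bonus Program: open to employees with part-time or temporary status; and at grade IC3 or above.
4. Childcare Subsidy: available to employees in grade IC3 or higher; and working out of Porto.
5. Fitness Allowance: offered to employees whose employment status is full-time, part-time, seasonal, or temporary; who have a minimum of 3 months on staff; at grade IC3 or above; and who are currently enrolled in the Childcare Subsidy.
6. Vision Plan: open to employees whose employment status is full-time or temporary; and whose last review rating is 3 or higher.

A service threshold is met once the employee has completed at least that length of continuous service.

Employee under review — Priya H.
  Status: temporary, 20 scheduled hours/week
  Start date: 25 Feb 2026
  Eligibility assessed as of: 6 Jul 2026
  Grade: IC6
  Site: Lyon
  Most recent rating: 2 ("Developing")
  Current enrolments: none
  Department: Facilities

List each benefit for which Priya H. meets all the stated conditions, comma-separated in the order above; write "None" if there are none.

Service from 25 Feb 2026 to 6 Jul 2026: 131 days.
Short-Term Disability — service 131 days < 18 months (≈540 days) ✗ → not eligible.
Legal Services Plan — status temporary ✗ (requires full-time) → not eligible.
Spot Bonus Program — status temporary ✓; grade IC6 ≥ IC3 ✓ → eligible.
Childcare Subsidy — grade IC6 ≥ IC3 ✓; site Lyon ✗ (not Porto) → not eligible.
Fitness Allowance — status temporary ✓; service 131 days ≥ 3 months (≈90 days) ✓; grade IC6 ≥ IC3 ✓; not enrolled in Childcare Subsidy ✗ → not eligible.
Vision Plan — status temporary ✓; rating 2 < 3 ✗ → not eligible.

Spot Bonus Program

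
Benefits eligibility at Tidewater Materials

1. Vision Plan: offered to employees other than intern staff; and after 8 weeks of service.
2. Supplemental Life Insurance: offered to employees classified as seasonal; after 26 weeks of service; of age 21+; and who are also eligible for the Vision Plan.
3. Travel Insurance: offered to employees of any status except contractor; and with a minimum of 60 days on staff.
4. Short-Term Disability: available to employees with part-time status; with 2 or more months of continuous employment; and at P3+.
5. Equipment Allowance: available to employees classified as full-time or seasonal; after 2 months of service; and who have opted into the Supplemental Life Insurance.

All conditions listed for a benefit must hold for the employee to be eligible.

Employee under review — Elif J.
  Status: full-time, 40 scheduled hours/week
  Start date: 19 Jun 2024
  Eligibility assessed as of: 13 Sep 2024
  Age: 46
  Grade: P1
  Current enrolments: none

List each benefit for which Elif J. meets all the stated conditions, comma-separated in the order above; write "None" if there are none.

Service from 19 Jun 2024 to 13 Sep 2024: 86 days.
Vision Plan — status full-time ✓ (not excluded); service 86 days ≥ 8 weeks (≈56 days) ✓ → eligible.
Supplemental Life Insurance — status full-time ✗ (requires seasonal) → not eligible.
Travel Insurance — status full-time ✓ (not excluded); service 86 days ≥ 60 days ✓ → eligible.
Short-Term Disability — status full-time ✗ (requires part-time) → not eligible.
Equipment Allowance — status full-time ✓; service 86 days ≥ 2 months (≈60 days) ✓; not enrolled in Supplemental Life Insurance ✗ → not eligible.

Vision Plan, Travel Insurance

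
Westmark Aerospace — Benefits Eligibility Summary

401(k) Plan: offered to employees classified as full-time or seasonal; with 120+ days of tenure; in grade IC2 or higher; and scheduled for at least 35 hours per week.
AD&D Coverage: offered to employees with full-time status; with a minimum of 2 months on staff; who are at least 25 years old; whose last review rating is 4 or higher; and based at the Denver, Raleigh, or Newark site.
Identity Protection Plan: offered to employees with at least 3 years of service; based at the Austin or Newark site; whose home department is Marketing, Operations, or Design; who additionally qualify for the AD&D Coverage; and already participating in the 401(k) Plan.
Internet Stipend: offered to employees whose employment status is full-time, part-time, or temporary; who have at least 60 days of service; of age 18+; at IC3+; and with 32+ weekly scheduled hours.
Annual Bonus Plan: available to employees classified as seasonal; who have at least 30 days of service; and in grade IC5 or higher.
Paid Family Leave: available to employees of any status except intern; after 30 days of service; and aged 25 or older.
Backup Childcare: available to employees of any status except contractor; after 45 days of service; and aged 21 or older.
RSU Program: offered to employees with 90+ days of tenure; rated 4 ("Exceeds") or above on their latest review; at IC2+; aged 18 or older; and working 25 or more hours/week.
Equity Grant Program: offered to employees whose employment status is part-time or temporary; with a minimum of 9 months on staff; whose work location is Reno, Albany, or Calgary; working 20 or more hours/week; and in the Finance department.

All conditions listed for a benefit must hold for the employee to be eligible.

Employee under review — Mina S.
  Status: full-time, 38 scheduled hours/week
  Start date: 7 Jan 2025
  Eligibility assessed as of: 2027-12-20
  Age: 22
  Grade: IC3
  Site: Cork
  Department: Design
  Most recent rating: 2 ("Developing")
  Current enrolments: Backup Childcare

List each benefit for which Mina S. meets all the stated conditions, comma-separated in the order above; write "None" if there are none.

401(k) Plan, Internet Stipend, Backup Childcare

Service from 7 Jan 2025 to 2027-12-20: 1077 days.
401(k) Plan — status full-time ✓; service 1077 days ≥ 120 days ✓; grade IC3 ≥ IC2 ✓; 38 hrs/wk ≥ 35 ✓ → eligible.
AD&D Coverage — status full-time ✓; service 1077 days ≥ 2 months (≈60 days) ✓; age 22 < 25 ✗ → not eligible.
Identity Protection Plan — service 1077 days < 3 years (≈1095 days) ✗ → not eligible.
Internet Stipend — status full-time ✓; service 1077 days ≥ 60 days ✓; age 22 ≥ 18 ✓; grade IC3 ≥ IC3 ✓; 38 hrs/wk ≥ 32 ✓ → eligible.
Annual Bonus Plan — status full-time ✗ (requires seasonal) → not eligible.
Paid Family Leave — status full-time ✓ (not excluded); service 1077 days ≥ 30 days ✓; age 22 < 25 ✗ → not eligible.
Backup Childcare — status full-time ✓ (not excluded); service 1077 days ≥ 45 days ✓; age 22 ≥ 21 ✓ → eligible.
RSU Program — service 1077 days ≥ 90 days ✓; rating 2 < 4 ✗ → not eligible.
Equity Grant Program — status full-time ✗ (requires part-time or temporary) → not eligible.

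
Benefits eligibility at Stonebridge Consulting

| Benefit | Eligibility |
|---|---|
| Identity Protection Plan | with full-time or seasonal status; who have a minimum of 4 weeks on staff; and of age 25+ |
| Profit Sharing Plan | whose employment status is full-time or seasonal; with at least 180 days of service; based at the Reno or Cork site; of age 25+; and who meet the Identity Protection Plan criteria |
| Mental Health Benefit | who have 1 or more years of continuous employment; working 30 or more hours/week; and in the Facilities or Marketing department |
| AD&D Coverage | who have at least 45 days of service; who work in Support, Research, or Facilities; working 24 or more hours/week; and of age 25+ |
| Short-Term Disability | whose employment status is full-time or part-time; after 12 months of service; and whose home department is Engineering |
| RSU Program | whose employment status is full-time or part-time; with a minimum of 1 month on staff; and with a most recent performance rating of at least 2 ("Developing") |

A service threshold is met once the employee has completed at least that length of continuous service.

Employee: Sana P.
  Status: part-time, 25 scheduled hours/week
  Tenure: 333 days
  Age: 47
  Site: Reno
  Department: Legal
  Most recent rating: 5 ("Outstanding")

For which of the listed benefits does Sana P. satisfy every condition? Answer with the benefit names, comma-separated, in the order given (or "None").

RSU Program

Identity Protection Plan — status part-time ✗ (requires full-time or seasonal) → not eligible.
Profit Sharing Plan — status part-time ✗ (requires full-time or seasonal) → not eligible.
Mental Health Benefit — service 333 days < 1 year (≈365 days) ✗ → not eligible.
AD&D Coverage — service 333 days ≥ 45 days ✓; dept Legal ✗ → not eligible.
Short-Term Disability — status part-time ✓; service 333 days < 12 months (≈360 days) ✗ → not eligible.
RSU Program — status part-time ✓; service 333 days ≥ 1 month (≈30 days) ✓; rating 5 ≥ 2 ✓ → eligible.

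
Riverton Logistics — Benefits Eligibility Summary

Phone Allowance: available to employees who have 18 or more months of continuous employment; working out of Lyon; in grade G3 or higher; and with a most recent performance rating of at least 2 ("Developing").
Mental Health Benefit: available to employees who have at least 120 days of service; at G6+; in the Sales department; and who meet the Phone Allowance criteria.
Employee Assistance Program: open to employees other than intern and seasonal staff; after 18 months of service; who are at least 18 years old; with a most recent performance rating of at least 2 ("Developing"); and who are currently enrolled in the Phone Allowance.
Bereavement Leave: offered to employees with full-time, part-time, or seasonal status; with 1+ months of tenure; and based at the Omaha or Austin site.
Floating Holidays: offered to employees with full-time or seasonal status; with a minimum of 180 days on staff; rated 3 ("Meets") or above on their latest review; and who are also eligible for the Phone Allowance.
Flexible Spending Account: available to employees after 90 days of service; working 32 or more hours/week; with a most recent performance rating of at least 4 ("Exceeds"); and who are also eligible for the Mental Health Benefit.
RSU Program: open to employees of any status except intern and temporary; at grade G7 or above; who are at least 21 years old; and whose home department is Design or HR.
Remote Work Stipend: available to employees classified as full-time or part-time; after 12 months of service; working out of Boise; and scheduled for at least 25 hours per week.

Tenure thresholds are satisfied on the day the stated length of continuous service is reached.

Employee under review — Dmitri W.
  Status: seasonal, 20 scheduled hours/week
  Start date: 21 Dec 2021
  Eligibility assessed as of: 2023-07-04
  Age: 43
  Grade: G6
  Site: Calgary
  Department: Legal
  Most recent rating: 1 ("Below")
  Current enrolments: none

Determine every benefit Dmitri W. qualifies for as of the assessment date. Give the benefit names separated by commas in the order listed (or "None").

Service from 21 Dec 2021 to 2023-07-04: 560 days.
Phone Allowance — service 560 days ≥ 18 months (≈540 days) ✓; site Calgary ✗ (not Lyon) → not eligible.
Mental Health Benefit — service 560 days ≥ 120 days ✓; grade G6 ≥ G6 ✓; dept Legal ✗ → not eligible.
Employee Assistance Program — status seasonal ✗ (excluded) → not eligible.
Bereavement Leave — status seasonal ✓; service 560 days ≥ 1 month (≈30 days) ✓; site Calgary ✗ (not Omaha or Austin) → not eligible.
Floating Holidays — status seasonal ✓; service 560 days ≥ 180 days ✓; rating 1 < 3 ✗ → not eligible.
Flexible Spending Account — service 560 days ≥ 90 days ✓; 20 hrs/wk < 32 ✗ → not eligible.
RSU Program — status seasonal ✓ (not excluded); grade G6 < G7 ✗ → not eligible.
Remote Work Stipend — status seasonal ✗ (requires full-time or part-time) → not eligible.

None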